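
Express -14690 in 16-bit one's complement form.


Original: 0011100101100010
Invert all bits:
  bit 0: 0 → 1
  bit 1: 0 → 1
  bit 2: 1 → 0
  bit 3: 1 → 0
  bit 4: 1 → 0
  bit 5: 0 → 1
  bit 6: 0 → 1
  bit 7: 1 → 0
  bit 8: 0 → 1
  bit 9: 1 → 0
  bit 10: 1 → 0
  bit 11: 0 → 1
  bit 12: 0 → 1
  bit 13: 0 → 1
  bit 14: 1 → 0
  bit 15: 0 → 1
= 1100011010011101


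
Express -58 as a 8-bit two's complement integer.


Original: 00111010
Step 1 - Invert all bits: 11000101
Step 2 - Add 1: 11000101 + 1
= 11000110 (represents -58)


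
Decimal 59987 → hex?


Divide by 16 repeatedly:
59987 ÷ 16 = 3749 remainder 3 (3)
3749 ÷ 16 = 234 remainder 5 (5)
234 ÷ 16 = 14 remainder 10 (A)
14 ÷ 16 = 0 remainder 14 (E)
Reading remainders bottom-up:
= 0xEA53


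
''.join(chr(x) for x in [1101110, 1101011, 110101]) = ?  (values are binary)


Codes (binary): 1101110 1101011 110101
Per-code ASCII lookup:
  1101110 = 110  (range 97-122: lowercase, 110 - 97 = 13) → 'n'
  1101011 = 107  (range 97-122: lowercase, 107 - 97 = 10) → 'k'
  110101 = 53  (range 48-57: digits, 53 - 48 = 5) → '5'
= 'nk5'


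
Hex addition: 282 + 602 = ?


Align and add column by column (LSB to MSB, each column mod 16 with carry):
  0282
+ 0602
  ----
  col 0: 2(2) + 2(2) + 0 (carry in) = 4 → 4(4), carry out 0
  col 1: 8(8) + 0(0) + 0 (carry in) = 8 → 8(8), carry out 0
  col 2: 2(2) + 6(6) + 0 (carry in) = 8 → 8(8), carry out 0
  col 3: 0(0) + 0(0) + 0 (carry in) = 0 → 0(0), carry out 0
Reading digits MSB→LSB: 0884
Strip leading zeros: 884
= 0x884


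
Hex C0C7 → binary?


Each hex digit → 4 binary bits:
  C = 1100
  0 = 0000
  C = 1100
  7 = 0111
Concatenate: 1100 0000 1100 0111
= 1100000011000111


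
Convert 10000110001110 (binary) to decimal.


Positional values:
Bit 1: 1 × 2^1 = 2
Bit 2: 1 × 2^2 = 4
Bit 3: 1 × 2^3 = 8
Bit 7: 1 × 2^7 = 128
Bit 8: 1 × 2^8 = 256
Bit 13: 1 × 2^13 = 8192
Sum = 2 + 4 + 8 + 128 + 256 + 8192
= 8590


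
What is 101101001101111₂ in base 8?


Group into 3-bit groups: 101101001101111
  101 = 5
  101 = 5
  001 = 1
  101 = 5
  111 = 7
= 0o55157


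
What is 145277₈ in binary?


Each octal digit → 3 binary bits:
  1 = 001
  4 = 100
  5 = 101
  2 = 010
  7 = 111
  7 = 111
Concatenate: 001 100 101 010 111 111
= 001100101010111111


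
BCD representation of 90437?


Each digit → 4-bit binary:
  9 → 1001
  0 → 0000
  4 → 0100
  3 → 0011
  7 → 0111
= 1001 0000 0100 0011 0111


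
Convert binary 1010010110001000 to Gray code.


Binary: 1010010110001000
Gray code: G = B XOR (B >> 1)
B >> 1 = 0101001011000100
1010010110001000 XOR 0101001011000100:
  1 XOR 0 = 1
  0 XOR 1 = 1
  1 XOR 0 = 1
  0 XOR 1 = 1
  0 XOR 0 = 0
  1 XOR 0 = 1
  0 XOR 1 = 1
  1 XOR 0 = 1
  1 XOR 1 = 0
  0 XOR 1 = 1
  0 XOR 0 = 0
  0 XOR 0 = 0
  1 XOR 0 = 1
  0 XOR 1 = 1
  0 XOR 0 = 0
  0 XOR 0 = 0
= 1111011101001100


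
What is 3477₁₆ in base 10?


Positional values:
Position 0: 7 × 16^0 = 7 × 1 = 7
Position 1: 7 × 16^1 = 7 × 16 = 112
Position 2: 4 × 16^2 = 4 × 256 = 1024
Position 3: 3 × 16^3 = 3 × 4096 = 12288
Sum = 7 + 112 + 1024 + 12288
= 13431


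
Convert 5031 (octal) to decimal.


Positional values:
Position 0: 1 × 8^0 = 1
Position 1: 3 × 8^1 = 24
Position 2: 0 × 8^2 = 0
Position 3: 5 × 8^3 = 2560
Sum = 1 + 24 + 0 + 2560
= 2585


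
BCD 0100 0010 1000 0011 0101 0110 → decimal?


Each 4-bit group → digit:
  0100 → 4
  0010 → 2
  1000 → 8
  0011 → 3
  0101 → 5
  0110 → 6
= 428356


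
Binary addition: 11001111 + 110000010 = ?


Align and add column by column (LSB to MSB, carry propagating):
  0011001111
+ 0110000010
  ----------
  col 0: 1 + 0 + 0 (carry in) = 1 → bit 1, carry out 0
  col 1: 1 + 1 + 0 (carry in) = 2 → bit 0, carry out 1
  col 2: 1 + 0 + 1 (carry in) = 2 → bit 0, carry out 1
  col 3: 1 + 0 + 1 (carry in) = 2 → bit 0, carry out 1
  col 4: 0 + 0 + 1 (carry in) = 1 → bit 1, carry out 0
  col 5: 0 + 0 + 0 (carry in) = 0 → bit 0, carry out 0
  col 6: 1 + 0 + 0 (carry in) = 1 → bit 1, carry out 0
  col 7: 1 + 1 + 0 (carry in) = 2 → bit 0, carry out 1
  col 8: 0 + 1 + 1 (carry in) = 2 → bit 0, carry out 1
  col 9: 0 + 0 + 1 (carry in) = 1 → bit 1, carry out 0
Reading bits MSB→LSB: 1001010001
Strip leading zeros: 1001010001
= 1001010001


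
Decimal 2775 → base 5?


Divide by 5 repeatedly:
2775 ÷ 5 = 555 remainder 0
555 ÷ 5 = 111 remainder 0
111 ÷ 5 = 22 remainder 1
22 ÷ 5 = 4 remainder 2
4 ÷ 5 = 0 remainder 4
Reading remainders bottom-up:
= 42100


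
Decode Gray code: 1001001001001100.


Gray code: 1001001001001100
MSB stays the same: 1
Each subsequent bit = prev_binary XOR current_gray:
  B[1] = 1 XOR 0 = 1
  B[2] = 1 XOR 0 = 1
  B[3] = 1 XOR 1 = 0
  B[4] = 0 XOR 0 = 0
  B[5] = 0 XOR 0 = 0
  B[6] = 0 XOR 1 = 1
  B[7] = 1 XOR 0 = 1
  B[8] = 1 XOR 0 = 1
  B[9] = 1 XOR 1 = 0
  B[10] = 0 XOR 0 = 0
  B[11] = 0 XOR 0 = 0
  B[12] = 0 XOR 1 = 1
  B[13] = 1 XOR 1 = 0
  B[14] = 0 XOR 0 = 0
  B[15] = 0 XOR 0 = 0
= 1110001110001000 (58248 decimal)


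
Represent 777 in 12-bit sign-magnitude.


Sign bit: 0 (positive)
Magnitude: 777 = 01100001001
= 001100001001


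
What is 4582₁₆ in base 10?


Positional values:
Position 0: 2 × 16^0 = 2 × 1 = 2
Position 1: 8 × 16^1 = 8 × 16 = 128
Position 2: 5 × 16^2 = 5 × 256 = 1280
Position 3: 4 × 16^3 = 4 × 4096 = 16384
Sum = 2 + 128 + 1280 + 16384
= 17794


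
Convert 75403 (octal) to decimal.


Positional values:
Position 0: 3 × 8^0 = 3
Position 1: 0 × 8^1 = 0
Position 2: 4 × 8^2 = 256
Position 3: 5 × 8^3 = 2560
Position 4: 7 × 8^4 = 28672
Sum = 3 + 0 + 256 + 2560 + 28672
= 31491


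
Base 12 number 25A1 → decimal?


Positional values (base 12):
  1 × 12^0 = 1 × 1 = 1
  A × 12^1 = 10 × 12 = 120
  5 × 12^2 = 5 × 144 = 720
  2 × 12^3 = 2 × 1728 = 3456
Sum = 1 + 120 + 720 + 3456
= 4297


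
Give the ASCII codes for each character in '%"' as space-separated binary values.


String: '%"'  (2 characters)
Per-character ASCII lookup:
  '%': special character: '%' = 37 → 100101
  '"': special character: '"' = 34 → 100010
= 100101 100010


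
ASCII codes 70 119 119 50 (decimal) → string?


Codes (decimal): 70 119 119 50
Per-code ASCII lookup:
  70  (range 65-90: uppercase, 70 - 65 = 5) → 'F'
  119  (range 97-122: lowercase, 119 - 97 = 22) → 'w'
  119  (range 97-122: lowercase, 119 - 97 = 22) → 'w'
  50  (range 48-57: digits, 50 - 48 = 2) → '2'
= 'Fww2'


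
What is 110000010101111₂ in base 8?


Group into 3-bit groups: 110000010101111
  110 = 6
  000 = 0
  010 = 2
  101 = 5
  111 = 7
= 0o60257


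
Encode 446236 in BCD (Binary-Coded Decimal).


Each digit → 4-bit binary:
  4 → 0100
  4 → 0100
  6 → 0110
  2 → 0010
  3 → 0011
  6 → 0110
= 0100 0100 0110 0010 0011 0110


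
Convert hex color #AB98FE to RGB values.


Hex: #AB98FE
R = AB₁₆ = 171
G = 98₁₆ = 152
B = FE₁₆ = 254
= RGB(171, 152, 254)


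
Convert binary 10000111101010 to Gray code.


Binary: 10000111101010
Gray code: G = B XOR (B >> 1)
B >> 1 = 01000011110101
10000111101010 XOR 01000011110101:
  1 XOR 0 = 1
  0 XOR 1 = 1
  0 XOR 0 = 0
  0 XOR 0 = 0
  0 XOR 0 = 0
  1 XOR 0 = 1
  1 XOR 1 = 0
  1 XOR 1 = 0
  1 XOR 1 = 0
  0 XOR 1 = 1
  1 XOR 0 = 1
  0 XOR 1 = 1
  1 XOR 0 = 1
  0 XOR 1 = 1
= 11000100011111


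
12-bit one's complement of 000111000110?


Original: 000111000110
Invert all bits:
  bit 0: 0 → 1
  bit 1: 0 → 1
  bit 2: 0 → 1
  bit 3: 1 → 0
  bit 4: 1 → 0
  bit 5: 1 → 0
  bit 6: 0 → 1
  bit 7: 0 → 1
  bit 8: 0 → 1
  bit 9: 1 → 0
  bit 10: 1 → 0
  bit 11: 0 → 1
= 111000111001


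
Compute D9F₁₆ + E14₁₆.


Align and add column by column (LSB to MSB, each column mod 16 with carry):
  0D9F
+ 0E14
  ----
  col 0: F(15) + 4(4) + 0 (carry in) = 19 → 3(3), carry out 1
  col 1: 9(9) + 1(1) + 1 (carry in) = 11 → B(11), carry out 0
  col 2: D(13) + E(14) + 0 (carry in) = 27 → B(11), carry out 1
  col 3: 0(0) + 0(0) + 1 (carry in) = 1 → 1(1), carry out 0
Reading digits MSB→LSB: 1BB3
Strip leading zeros: 1BB3
= 0x1BB3


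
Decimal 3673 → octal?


Divide by 8 repeatedly:
3673 ÷ 8 = 459 remainder 1
459 ÷ 8 = 57 remainder 3
57 ÷ 8 = 7 remainder 1
7 ÷ 8 = 0 remainder 7
Reading remainders bottom-up:
= 0o7131


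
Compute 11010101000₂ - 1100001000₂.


Align and subtract column by column (LSB to MSB, borrowing when needed):
  11010101000
- 01100001000
  -----------
  col 0: (0 - 0 borrow-in) - 0 → 0 - 0 = 0, borrow out 0
  col 1: (0 - 0 borrow-in) - 0 → 0 - 0 = 0, borrow out 0
  col 2: (0 - 0 borrow-in) - 0 → 0 - 0 = 0, borrow out 0
  col 3: (1 - 0 borrow-in) - 1 → 1 - 1 = 0, borrow out 0
  col 4: (0 - 0 borrow-in) - 0 → 0 - 0 = 0, borrow out 0
  col 5: (1 - 0 borrow-in) - 0 → 1 - 0 = 1, borrow out 0
  col 6: (0 - 0 borrow-in) - 0 → 0 - 0 = 0, borrow out 0
  col 7: (1 - 0 borrow-in) - 0 → 1 - 0 = 1, borrow out 0
  col 8: (0 - 0 borrow-in) - 1 → borrow from next column: (0+2) - 1 = 1, borrow out 1
  col 9: (1 - 1 borrow-in) - 1 → borrow from next column: (0+2) - 1 = 1, borrow out 1
  col 10: (1 - 1 borrow-in) - 0 → 0 - 0 = 0, borrow out 0
Reading bits MSB→LSB: 01110100000
Strip leading zeros: 1110100000
= 1110100000


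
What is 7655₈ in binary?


Each octal digit → 3 binary bits:
  7 = 111
  6 = 110
  5 = 101
  5 = 101
Concatenate: 111 110 101 101
= 111110101101


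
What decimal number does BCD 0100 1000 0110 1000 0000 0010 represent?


Each 4-bit group → digit:
  0100 → 4
  1000 → 8
  0110 → 6
  1000 → 8
  0000 → 0
  0010 → 2
= 486802


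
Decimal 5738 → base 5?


Divide by 5 repeatedly:
5738 ÷ 5 = 1147 remainder 3
1147 ÷ 5 = 229 remainder 2
229 ÷ 5 = 45 remainder 4
45 ÷ 5 = 9 remainder 0
9 ÷ 5 = 1 remainder 4
1 ÷ 5 = 0 remainder 1
Reading remainders bottom-up:
= 140423


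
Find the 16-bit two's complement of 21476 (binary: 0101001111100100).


Original: 0101001111100100
Step 1 - Invert all bits: 1010110000011011
Step 2 - Add 1: 1010110000011011 + 1
= 1010110000011100 (represents -21476)


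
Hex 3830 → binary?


Each hex digit → 4 binary bits:
  3 = 0011
  8 = 1000
  3 = 0011
  0 = 0000
Concatenate: 0011 1000 0011 0000
= 0011100000110000


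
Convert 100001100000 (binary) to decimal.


Positional values:
Bit 5: 1 × 2^5 = 32
Bit 6: 1 × 2^6 = 64
Bit 11: 1 × 2^11 = 2048
Sum = 32 + 64 + 2048
= 2144


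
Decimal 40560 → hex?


Divide by 16 repeatedly:
40560 ÷ 16 = 2535 remainder 0 (0)
2535 ÷ 16 = 158 remainder 7 (7)
158 ÷ 16 = 9 remainder 14 (E)
9 ÷ 16 = 0 remainder 9 (9)
Reading remainders bottom-up:
= 0x9E70


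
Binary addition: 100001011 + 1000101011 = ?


Align and add column by column (LSB to MSB, carry propagating):
  00100001011
+ 01000101011
  -----------
  col 0: 1 + 1 + 0 (carry in) = 2 → bit 0, carry out 1
  col 1: 1 + 1 + 1 (carry in) = 3 → bit 1, carry out 1
  col 2: 0 + 0 + 1 (carry in) = 1 → bit 1, carry out 0
  col 3: 1 + 1 + 0 (carry in) = 2 → bit 0, carry out 1
  col 4: 0 + 0 + 1 (carry in) = 1 → bit 1, carry out 0
  col 5: 0 + 1 + 0 (carry in) = 1 → bit 1, carry out 0
  col 6: 0 + 0 + 0 (carry in) = 0 → bit 0, carry out 0
  col 7: 0 + 0 + 0 (carry in) = 0 → bit 0, carry out 0
  col 8: 1 + 0 + 0 (carry in) = 1 → bit 1, carry out 0
  col 9: 0 + 1 + 0 (carry in) = 1 → bit 1, carry out 0
  col 10: 0 + 0 + 0 (carry in) = 0 → bit 0, carry out 0
Reading bits MSB→LSB: 01100110110
Strip leading zeros: 1100110110
= 1100110110


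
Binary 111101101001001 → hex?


Group into 4-bit nibbles: 0111101101001001
  0111 = 7
  1011 = B
  0100 = 4
  1001 = 9
= 0x7B49


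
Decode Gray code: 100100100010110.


Gray code: 100100100010110
MSB stays the same: 1
Each subsequent bit = prev_binary XOR current_gray:
  B[1] = 1 XOR 0 = 1
  B[2] = 1 XOR 0 = 1
  B[3] = 1 XOR 1 = 0
  B[4] = 0 XOR 0 = 0
  B[5] = 0 XOR 0 = 0
  B[6] = 0 XOR 1 = 1
  B[7] = 1 XOR 0 = 1
  B[8] = 1 XOR 0 = 1
  B[9] = 1 XOR 0 = 1
  B[10] = 1 XOR 1 = 0
  B[11] = 0 XOR 0 = 0
  B[12] = 0 XOR 1 = 1
  B[13] = 1 XOR 1 = 0
  B[14] = 0 XOR 0 = 0
= 111000111100100 (29156 decimal)


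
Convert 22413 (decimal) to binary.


Divide by 2 repeatedly:
22413 ÷ 2 = 11206 remainder 1
11206 ÷ 2 = 5603 remainder 0
5603 ÷ 2 = 2801 remainder 1
2801 ÷ 2 = 1400 remainder 1
1400 ÷ 2 = 700 remainder 0
700 ÷ 2 = 350 remainder 0
350 ÷ 2 = 175 remainder 0
175 ÷ 2 = 87 remainder 1
87 ÷ 2 = 43 remainder 1
43 ÷ 2 = 21 remainder 1
21 ÷ 2 = 10 remainder 1
10 ÷ 2 = 5 remainder 0
5 ÷ 2 = 2 remainder 1
2 ÷ 2 = 1 remainder 0
1 ÷ 2 = 0 remainder 1
Reading remainders bottom-up:
= 101011110001101


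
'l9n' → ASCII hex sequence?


String: 'l9n'  (3 characters)
Per-character ASCII lookup:
  'l': lowercase starts at 97: 'l' = 97 + 11 = 108 → 0x6C
  '9': digits start at 48: '9' = 48 + 9 = 57 → 0x39
  'n': lowercase starts at 97: 'n' = 97 + 13 = 110 → 0x6E
= 0x6C 0x39 0x6E


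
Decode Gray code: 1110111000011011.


Gray code: 1110111000011011
MSB stays the same: 1
Each subsequent bit = prev_binary XOR current_gray:
  B[1] = 1 XOR 1 = 0
  B[2] = 0 XOR 1 = 1
  B[3] = 1 XOR 0 = 1
  B[4] = 1 XOR 1 = 0
  B[5] = 0 XOR 1 = 1
  B[6] = 1 XOR 1 = 0
  B[7] = 0 XOR 0 = 0
  B[8] = 0 XOR 0 = 0
  B[9] = 0 XOR 0 = 0
  B[10] = 0 XOR 0 = 0
  B[11] = 0 XOR 1 = 1
  B[12] = 1 XOR 1 = 0
  B[13] = 0 XOR 0 = 0
  B[14] = 0 XOR 1 = 1
  B[15] = 1 XOR 1 = 0
= 1011010000010010 (46098 decimal)


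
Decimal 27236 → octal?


Divide by 8 repeatedly:
27236 ÷ 8 = 3404 remainder 4
3404 ÷ 8 = 425 remainder 4
425 ÷ 8 = 53 remainder 1
53 ÷ 8 = 6 remainder 5
6 ÷ 8 = 0 remainder 6
Reading remainders bottom-up:
= 0o65144


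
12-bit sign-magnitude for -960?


Sign bit: 1 (negative)
Magnitude: 960 = 01111000000
= 101111000000


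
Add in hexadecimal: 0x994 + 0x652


Align and add column by column (LSB to MSB, each column mod 16 with carry):
  0994
+ 0652
  ----
  col 0: 4(4) + 2(2) + 0 (carry in) = 6 → 6(6), carry out 0
  col 1: 9(9) + 5(5) + 0 (carry in) = 14 → E(14), carry out 0
  col 2: 9(9) + 6(6) + 0 (carry in) = 15 → F(15), carry out 0
  col 3: 0(0) + 0(0) + 0 (carry in) = 0 → 0(0), carry out 0
Reading digits MSB→LSB: 0FE6
Strip leading zeros: FE6
= 0xFE6


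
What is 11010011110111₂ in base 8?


Group into 3-bit groups: 011010011110111
  011 = 3
  010 = 2
  011 = 3
  110 = 6
  111 = 7
= 0o32367


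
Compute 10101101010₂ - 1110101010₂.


Align and subtract column by column (LSB to MSB, borrowing when needed):
  10101101010
- 01110101010
  -----------
  col 0: (0 - 0 borrow-in) - 0 → 0 - 0 = 0, borrow out 0
  col 1: (1 - 0 borrow-in) - 1 → 1 - 1 = 0, borrow out 0
  col 2: (0 - 0 borrow-in) - 0 → 0 - 0 = 0, borrow out 0
  col 3: (1 - 0 borrow-in) - 1 → 1 - 1 = 0, borrow out 0
  col 4: (0 - 0 borrow-in) - 0 → 0 - 0 = 0, borrow out 0
  col 5: (1 - 0 borrow-in) - 1 → 1 - 1 = 0, borrow out 0
  col 6: (1 - 0 borrow-in) - 0 → 1 - 0 = 1, borrow out 0
  col 7: (0 - 0 borrow-in) - 1 → borrow from next column: (0+2) - 1 = 1, borrow out 1
  col 8: (1 - 1 borrow-in) - 1 → borrow from next column: (0+2) - 1 = 1, borrow out 1
  col 9: (0 - 1 borrow-in) - 1 → borrow from next column: (-1+2) - 1 = 0, borrow out 1
  col 10: (1 - 1 borrow-in) - 0 → 0 - 0 = 0, borrow out 0
Reading bits MSB→LSB: 00111000000
Strip leading zeros: 111000000
= 111000000


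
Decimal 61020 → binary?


Divide by 2 repeatedly:
61020 ÷ 2 = 30510 remainder 0
30510 ÷ 2 = 15255 remainder 0
15255 ÷ 2 = 7627 remainder 1
7627 ÷ 2 = 3813 remainder 1
3813 ÷ 2 = 1906 remainder 1
1906 ÷ 2 = 953 remainder 0
953 ÷ 2 = 476 remainder 1
476 ÷ 2 = 238 remainder 0
238 ÷ 2 = 119 remainder 0
119 ÷ 2 = 59 remainder 1
59 ÷ 2 = 29 remainder 1
29 ÷ 2 = 14 remainder 1
14 ÷ 2 = 7 remainder 0
7 ÷ 2 = 3 remainder 1
3 ÷ 2 = 1 remainder 1
1 ÷ 2 = 0 remainder 1
Reading remainders bottom-up:
= 1110111001011100


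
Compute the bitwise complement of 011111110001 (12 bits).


Original: 011111110001
Invert all bits:
  bit 0: 0 → 1
  bit 1: 1 → 0
  bit 2: 1 → 0
  bit 3: 1 → 0
  bit 4: 1 → 0
  bit 5: 1 → 0
  bit 6: 1 → 0
  bit 7: 1 → 0
  bit 8: 0 → 1
  bit 9: 0 → 1
  bit 10: 0 → 1
  bit 11: 1 → 0
= 100000001110


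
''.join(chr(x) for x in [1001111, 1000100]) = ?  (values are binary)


Codes (binary): 1001111 1000100
Per-code ASCII lookup:
  1001111 = 79  (range 65-90: uppercase, 79 - 65 = 14) → 'O'
  1000100 = 68  (range 65-90: uppercase, 68 - 65 = 3) → 'D'
= 'OD'


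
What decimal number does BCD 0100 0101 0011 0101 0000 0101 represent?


Each 4-bit group → digit:
  0100 → 4
  0101 → 5
  0011 → 3
  0101 → 5
  0000 → 0
  0101 → 5
= 453505


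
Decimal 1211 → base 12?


Divide by 12 repeatedly:
1211 ÷ 12 = 100 remainder 11
100 ÷ 12 = 8 remainder 4
8 ÷ 12 = 0 remainder 8
Reading remainders bottom-up:
= 84B


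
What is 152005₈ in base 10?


Positional values:
Position 0: 5 × 8^0 = 5
Position 1: 0 × 8^1 = 0
Position 2: 0 × 8^2 = 0
Position 3: 2 × 8^3 = 1024
Position 4: 5 × 8^4 = 20480
Position 5: 1 × 8^5 = 32768
Sum = 5 + 0 + 0 + 1024 + 20480 + 32768
= 54277


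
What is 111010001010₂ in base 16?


Group into 4-bit nibbles: 111010001010
  1110 = E
  1000 = 8
  1010 = A
= 0xE8A


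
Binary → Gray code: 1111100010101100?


Binary: 1111100010101100
Gray code: G = B XOR (B >> 1)
B >> 1 = 0111110001010110
1111100010101100 XOR 0111110001010110:
  1 XOR 0 = 1
  1 XOR 1 = 0
  1 XOR 1 = 0
  1 XOR 1 = 0
  1 XOR 1 = 0
  0 XOR 1 = 1
  0 XOR 0 = 0
  0 XOR 0 = 0
  1 XOR 0 = 1
  0 XOR 1 = 1
  1 XOR 0 = 1
  0 XOR 1 = 1
  1 XOR 0 = 1
  1 XOR 1 = 0
  0 XOR 1 = 1
  0 XOR 0 = 0
= 1000010011111010


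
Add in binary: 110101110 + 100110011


Align and add column by column (LSB to MSB, carry propagating):
  0110101110
+ 0100110011
  ----------
  col 0: 0 + 1 + 0 (carry in) = 1 → bit 1, carry out 0
  col 1: 1 + 1 + 0 (carry in) = 2 → bit 0, carry out 1
  col 2: 1 + 0 + 1 (carry in) = 2 → bit 0, carry out 1
  col 3: 1 + 0 + 1 (carry in) = 2 → bit 0, carry out 1
  col 4: 0 + 1 + 1 (carry in) = 2 → bit 0, carry out 1
  col 5: 1 + 1 + 1 (carry in) = 3 → bit 1, carry out 1
  col 6: 0 + 0 + 1 (carry in) = 1 → bit 1, carry out 0
  col 7: 1 + 0 + 0 (carry in) = 1 → bit 1, carry out 0
  col 8: 1 + 1 + 0 (carry in) = 2 → bit 0, carry out 1
  col 9: 0 + 0 + 1 (carry in) = 1 → bit 1, carry out 0
Reading bits MSB→LSB: 1011100001
Strip leading zeros: 1011100001
= 1011100001


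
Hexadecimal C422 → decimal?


Positional values:
Position 0: 2 × 16^0 = 2 × 1 = 2
Position 1: 2 × 16^1 = 2 × 16 = 32
Position 2: 4 × 16^2 = 4 × 256 = 1024
Position 3: C × 16^3 = 12 × 4096 = 49152
Sum = 2 + 32 + 1024 + 49152
= 50210


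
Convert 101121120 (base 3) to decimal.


Positional values (base 3):
  0 × 3^0 = 0 × 1 = 0
  2 × 3^1 = 2 × 3 = 6
  1 × 3^2 = 1 × 9 = 9
  1 × 3^3 = 1 × 27 = 27
  2 × 3^4 = 2 × 81 = 162
  1 × 3^5 = 1 × 243 = 243
  1 × 3^6 = 1 × 729 = 729
  0 × 3^7 = 0 × 2187 = 0
  1 × 3^8 = 1 × 6561 = 6561
Sum = 0 + 6 + 9 + 27 + 162 + 243 + 729 + 0 + 6561
= 7737


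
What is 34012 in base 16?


Divide by 16 repeatedly:
34012 ÷ 16 = 2125 remainder 12 (C)
2125 ÷ 16 = 132 remainder 13 (D)
132 ÷ 16 = 8 remainder 4 (4)
8 ÷ 16 = 0 remainder 8 (8)
Reading remainders bottom-up:
= 0x84DC


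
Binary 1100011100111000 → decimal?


Positional values:
Bit 3: 1 × 2^3 = 8
Bit 4: 1 × 2^4 = 16
Bit 5: 1 × 2^5 = 32
Bit 8: 1 × 2^8 = 256
Bit 9: 1 × 2^9 = 512
Bit 10: 1 × 2^10 = 1024
Bit 14: 1 × 2^14 = 16384
Bit 15: 1 × 2^15 = 32768
Sum = 8 + 16 + 32 + 256 + 512 + 1024 + 16384 + 32768
= 51000


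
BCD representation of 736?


Each digit → 4-bit binary:
  7 → 0111
  3 → 0011
  6 → 0110
= 0111 0011 0110


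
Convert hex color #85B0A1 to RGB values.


Hex: #85B0A1
R = 85₁₆ = 133
G = B0₁₆ = 176
B = A1₁₆ = 161
= RGB(133, 176, 161)


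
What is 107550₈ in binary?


Each octal digit → 3 binary bits:
  1 = 001
  0 = 000
  7 = 111
  5 = 101
  5 = 101
  0 = 000
Concatenate: 001 000 111 101 101 000
= 001000111101101000


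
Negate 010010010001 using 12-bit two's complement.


Original: 010010010001
Step 1 - Invert all bits: 101101101110
Step 2 - Add 1: 101101101110 + 1
= 101101101111 (represents -1169)


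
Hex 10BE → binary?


Each hex digit → 4 binary bits:
  1 = 0001
  0 = 0000
  B = 1011
  E = 1110
Concatenate: 0001 0000 1011 1110
= 0001000010111110


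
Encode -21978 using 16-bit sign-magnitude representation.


Sign bit: 1 (negative)
Magnitude: 21978 = 101010111011010
= 1101010111011010


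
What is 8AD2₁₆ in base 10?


Positional values:
Position 0: 2 × 16^0 = 2 × 1 = 2
Position 1: D × 16^1 = 13 × 16 = 208
Position 2: A × 16^2 = 10 × 256 = 2560
Position 3: 8 × 16^3 = 8 × 4096 = 32768
Sum = 2 + 208 + 2560 + 32768
= 35538


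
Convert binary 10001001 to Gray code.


Binary: 10001001
Gray code: G = B XOR (B >> 1)
B >> 1 = 01000100
10001001 XOR 01000100:
  1 XOR 0 = 1
  0 XOR 1 = 1
  0 XOR 0 = 0
  0 XOR 0 = 0
  1 XOR 0 = 1
  0 XOR 1 = 1
  0 XOR 0 = 0
  1 XOR 0 = 1
= 11001101


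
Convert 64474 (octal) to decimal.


Positional values:
Position 0: 4 × 8^0 = 4
Position 1: 7 × 8^1 = 56
Position 2: 4 × 8^2 = 256
Position 3: 4 × 8^3 = 2048
Position 4: 6 × 8^4 = 24576
Sum = 4 + 56 + 256 + 2048 + 24576
= 26940


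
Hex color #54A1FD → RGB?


Hex: #54A1FD
R = 54₁₆ = 84
G = A1₁₆ = 161
B = FD₁₆ = 253
= RGB(84, 161, 253)


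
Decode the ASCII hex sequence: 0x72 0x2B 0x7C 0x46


Codes (hex): 0x72 0x2B 0x7C 0x46
Per-code ASCII lookup:
  0x72 = 114  (range 97-122: lowercase, 114 - 97 = 17) → 'r'
  0x2B = 43  (special character) → '+'
  0x7C = 124  (special character) → '|'
  0x46 = 70  (range 65-90: uppercase, 70 - 65 = 5) → 'F'
= 'r+|F'


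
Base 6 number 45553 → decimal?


Positional values (base 6):
  3 × 6^0 = 3 × 1 = 3
  5 × 6^1 = 5 × 6 = 30
  5 × 6^2 = 5 × 36 = 180
  5 × 6^3 = 5 × 216 = 1080
  4 × 6^4 = 4 × 1296 = 5184
Sum = 3 + 30 + 180 + 1080 + 5184
= 6477


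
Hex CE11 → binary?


Each hex digit → 4 binary bits:
  C = 1100
  E = 1110
  1 = 0001
  1 = 0001
Concatenate: 1100 1110 0001 0001
= 1100111000010001


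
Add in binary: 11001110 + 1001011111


Align and add column by column (LSB to MSB, carry propagating):
  00011001110
+ 01001011111
  -----------
  col 0: 0 + 1 + 0 (carry in) = 1 → bit 1, carry out 0
  col 1: 1 + 1 + 0 (carry in) = 2 → bit 0, carry out 1
  col 2: 1 + 1 + 1 (carry in) = 3 → bit 1, carry out 1
  col 3: 1 + 1 + 1 (carry in) = 3 → bit 1, carry out 1
  col 4: 0 + 1 + 1 (carry in) = 2 → bit 0, carry out 1
  col 5: 0 + 0 + 1 (carry in) = 1 → bit 1, carry out 0
  col 6: 1 + 1 + 0 (carry in) = 2 → bit 0, carry out 1
  col 7: 1 + 0 + 1 (carry in) = 2 → bit 0, carry out 1
  col 8: 0 + 0 + 1 (carry in) = 1 → bit 1, carry out 0
  col 9: 0 + 1 + 0 (carry in) = 1 → bit 1, carry out 0
  col 10: 0 + 0 + 0 (carry in) = 0 → bit 0, carry out 0
Reading bits MSB→LSB: 01100101101
Strip leading zeros: 1100101101
= 1100101101


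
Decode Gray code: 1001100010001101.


Gray code: 1001100010001101
MSB stays the same: 1
Each subsequent bit = prev_binary XOR current_gray:
  B[1] = 1 XOR 0 = 1
  B[2] = 1 XOR 0 = 1
  B[3] = 1 XOR 1 = 0
  B[4] = 0 XOR 1 = 1
  B[5] = 1 XOR 0 = 1
  B[6] = 1 XOR 0 = 1
  B[7] = 1 XOR 0 = 1
  B[8] = 1 XOR 1 = 0
  B[9] = 0 XOR 0 = 0
  B[10] = 0 XOR 0 = 0
  B[11] = 0 XOR 0 = 0
  B[12] = 0 XOR 1 = 1
  B[13] = 1 XOR 1 = 0
  B[14] = 0 XOR 0 = 0
  B[15] = 0 XOR 1 = 1
= 1110111100001001 (61193 decimal)


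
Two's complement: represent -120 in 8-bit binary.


Original: 01111000
Step 1 - Invert all bits: 10000111
Step 2 - Add 1: 10000111 + 1
= 10001000 (represents -120)


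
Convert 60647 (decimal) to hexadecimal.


Divide by 16 repeatedly:
60647 ÷ 16 = 3790 remainder 7 (7)
3790 ÷ 16 = 236 remainder 14 (E)
236 ÷ 16 = 14 remainder 12 (C)
14 ÷ 16 = 0 remainder 14 (E)
Reading remainders bottom-up:
= 0xECE7


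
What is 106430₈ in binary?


Each octal digit → 3 binary bits:
  1 = 001
  0 = 000
  6 = 110
  4 = 100
  3 = 011
  0 = 000
Concatenate: 001 000 110 100 011 000
= 001000110100011000


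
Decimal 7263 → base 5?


Divide by 5 repeatedly:
7263 ÷ 5 = 1452 remainder 3
1452 ÷ 5 = 290 remainder 2
290 ÷ 5 = 58 remainder 0
58 ÷ 5 = 11 remainder 3
11 ÷ 5 = 2 remainder 1
2 ÷ 5 = 0 remainder 2
Reading remainders bottom-up:
= 213023


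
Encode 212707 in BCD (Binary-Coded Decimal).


Each digit → 4-bit binary:
  2 → 0010
  1 → 0001
  2 → 0010
  7 → 0111
  0 → 0000
  7 → 0111
= 0010 0001 0010 0111 0000 0111


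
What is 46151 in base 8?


Divide by 8 repeatedly:
46151 ÷ 8 = 5768 remainder 7
5768 ÷ 8 = 721 remainder 0
721 ÷ 8 = 90 remainder 1
90 ÷ 8 = 11 remainder 2
11 ÷ 8 = 1 remainder 3
1 ÷ 8 = 0 remainder 1
Reading remainders bottom-up:
= 0o132107


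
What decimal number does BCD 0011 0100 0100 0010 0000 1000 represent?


Each 4-bit group → digit:
  0011 → 3
  0100 → 4
  0100 → 4
  0010 → 2
  0000 → 0
  1000 → 8
= 344208


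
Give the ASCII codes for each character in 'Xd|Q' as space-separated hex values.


String: 'Xd|Q'  (4 characters)
Per-character ASCII lookup:
  'X': uppercase starts at 65: 'X' = 65 + 23 = 88 → 0x58
  'd': lowercase starts at 97: 'd' = 97 + 3 = 100 → 0x64
  '|': special character: '|' = 124 → 0x7C
  'Q': uppercase starts at 65: 'Q' = 65 + 16 = 81 → 0x51
= 0x58 0x64 0x7C 0x51


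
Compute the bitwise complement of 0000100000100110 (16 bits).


Original: 0000100000100110
Invert all bits:
  bit 0: 0 → 1
  bit 1: 0 → 1
  bit 2: 0 → 1
  bit 3: 0 → 1
  bit 4: 1 → 0
  bit 5: 0 → 1
  bit 6: 0 → 1
  bit 7: 0 → 1
  bit 8: 0 → 1
  bit 9: 0 → 1
  bit 10: 1 → 0
  bit 11: 0 → 1
  bit 12: 0 → 1
  bit 13: 1 → 0
  bit 14: 1 → 0
  bit 15: 0 → 1
= 1111011111011001


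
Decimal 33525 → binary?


Divide by 2 repeatedly:
33525 ÷ 2 = 16762 remainder 1
16762 ÷ 2 = 8381 remainder 0
8381 ÷ 2 = 4190 remainder 1
4190 ÷ 2 = 2095 remainder 0
2095 ÷ 2 = 1047 remainder 1
1047 ÷ 2 = 523 remainder 1
523 ÷ 2 = 261 remainder 1
261 ÷ 2 = 130 remainder 1
130 ÷ 2 = 65 remainder 0
65 ÷ 2 = 32 remainder 1
32 ÷ 2 = 16 remainder 0
16 ÷ 2 = 8 remainder 0
8 ÷ 2 = 4 remainder 0
4 ÷ 2 = 2 remainder 0
2 ÷ 2 = 1 remainder 0
1 ÷ 2 = 0 remainder 1
Reading remainders bottom-up:
= 1000001011110101


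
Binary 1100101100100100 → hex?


Group into 4-bit nibbles: 1100101100100100
  1100 = C
  1011 = B
  0010 = 2
  0100 = 4
= 0xCB24


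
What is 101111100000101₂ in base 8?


Group into 3-bit groups: 101111100000101
  101 = 5
  111 = 7
  100 = 4
  000 = 0
  101 = 5
= 0o57405


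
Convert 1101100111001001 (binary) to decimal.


Positional values:
Bit 0: 1 × 2^0 = 1
Bit 3: 1 × 2^3 = 8
Bit 6: 1 × 2^6 = 64
Bit 7: 1 × 2^7 = 128
Bit 8: 1 × 2^8 = 256
Bit 11: 1 × 2^11 = 2048
Bit 12: 1 × 2^12 = 4096
Bit 14: 1 × 2^14 = 16384
Bit 15: 1 × 2^15 = 32768
Sum = 1 + 8 + 64 + 128 + 256 + 2048 + 4096 + 16384 + 32768
= 55753


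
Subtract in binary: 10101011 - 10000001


Align and subtract column by column (LSB to MSB, borrowing when needed):
  10101011
- 10000001
  --------
  col 0: (1 - 0 borrow-in) - 1 → 1 - 1 = 0, borrow out 0
  col 1: (1 - 0 borrow-in) - 0 → 1 - 0 = 1, borrow out 0
  col 2: (0 - 0 borrow-in) - 0 → 0 - 0 = 0, borrow out 0
  col 3: (1 - 0 borrow-in) - 0 → 1 - 0 = 1, borrow out 0
  col 4: (0 - 0 borrow-in) - 0 → 0 - 0 = 0, borrow out 0
  col 5: (1 - 0 borrow-in) - 0 → 1 - 0 = 1, borrow out 0
  col 6: (0 - 0 borrow-in) - 0 → 0 - 0 = 0, borrow out 0
  col 7: (1 - 0 borrow-in) - 1 → 1 - 1 = 0, borrow out 0
Reading bits MSB→LSB: 00101010
Strip leading zeros: 101010
= 101010


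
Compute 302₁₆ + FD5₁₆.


Align and add column by column (LSB to MSB, each column mod 16 with carry):
  0302
+ 0FD5
  ----
  col 0: 2(2) + 5(5) + 0 (carry in) = 7 → 7(7), carry out 0
  col 1: 0(0) + D(13) + 0 (carry in) = 13 → D(13), carry out 0
  col 2: 3(3) + F(15) + 0 (carry in) = 18 → 2(2), carry out 1
  col 3: 0(0) + 0(0) + 1 (carry in) = 1 → 1(1), carry out 0
Reading digits MSB→LSB: 12D7
Strip leading zeros: 12D7
= 0x12D7


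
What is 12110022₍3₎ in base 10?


Positional values (base 3):
  2 × 3^0 = 2 × 1 = 2
  2 × 3^1 = 2 × 3 = 6
  0 × 3^2 = 0 × 9 = 0
  0 × 3^3 = 0 × 27 = 0
  1 × 3^4 = 1 × 81 = 81
  1 × 3^5 = 1 × 243 = 243
  2 × 3^6 = 2 × 729 = 1458
  1 × 3^7 = 1 × 2187 = 2187
Sum = 2 + 6 + 0 + 0 + 81 + 243 + 1458 + 2187
= 3977


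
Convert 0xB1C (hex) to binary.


Each hex digit → 4 binary bits:
  B = 1011
  1 = 0001
  C = 1100
Concatenate: 1011 0001 1100
= 101100011100


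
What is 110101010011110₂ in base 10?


Positional values:
Bit 1: 1 × 2^1 = 2
Bit 2: 1 × 2^2 = 4
Bit 3: 1 × 2^3 = 8
Bit 4: 1 × 2^4 = 16
Bit 7: 1 × 2^7 = 128
Bit 9: 1 × 2^9 = 512
Bit 11: 1 × 2^11 = 2048
Bit 13: 1 × 2^13 = 8192
Bit 14: 1 × 2^14 = 16384
Sum = 2 + 4 + 8 + 16 + 128 + 512 + 2048 + 8192 + 16384
= 27294


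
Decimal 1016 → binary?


Divide by 2 repeatedly:
1016 ÷ 2 = 508 remainder 0
508 ÷ 2 = 254 remainder 0
254 ÷ 2 = 127 remainder 0
127 ÷ 2 = 63 remainder 1
63 ÷ 2 = 31 remainder 1
31 ÷ 2 = 15 remainder 1
15 ÷ 2 = 7 remainder 1
7 ÷ 2 = 3 remainder 1
3 ÷ 2 = 1 remainder 1
1 ÷ 2 = 0 remainder 1
Reading remainders bottom-up:
= 1111111000


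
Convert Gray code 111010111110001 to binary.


Gray code: 111010111110001
MSB stays the same: 1
Each subsequent bit = prev_binary XOR current_gray:
  B[1] = 1 XOR 1 = 0
  B[2] = 0 XOR 1 = 1
  B[3] = 1 XOR 0 = 1
  B[4] = 1 XOR 1 = 0
  B[5] = 0 XOR 0 = 0
  B[6] = 0 XOR 1 = 1
  B[7] = 1 XOR 1 = 0
  B[8] = 0 XOR 1 = 1
  B[9] = 1 XOR 1 = 0
  B[10] = 0 XOR 1 = 1
  B[11] = 1 XOR 0 = 1
  B[12] = 1 XOR 0 = 1
  B[13] = 1 XOR 0 = 1
  B[14] = 1 XOR 1 = 0
= 101100101011110 (22878 decimal)


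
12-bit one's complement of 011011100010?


Original: 011011100010
Invert all bits:
  bit 0: 0 → 1
  bit 1: 1 → 0
  bit 2: 1 → 0
  bit 3: 0 → 1
  bit 4: 1 → 0
  bit 5: 1 → 0
  bit 6: 1 → 0
  bit 7: 0 → 1
  bit 8: 0 → 1
  bit 9: 0 → 1
  bit 10: 1 → 0
  bit 11: 0 → 1
= 100100011101


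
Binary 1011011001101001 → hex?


Group into 4-bit nibbles: 1011011001101001
  1011 = B
  0110 = 6
  0110 = 6
  1001 = 9
= 0xB669


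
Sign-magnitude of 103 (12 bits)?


Sign bit: 0 (positive)
Magnitude: 103 = 00001100111
= 000001100111


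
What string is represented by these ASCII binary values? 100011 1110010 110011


Codes (binary): 100011 1110010 110011
Per-code ASCII lookup:
  100011 = 35  (special character) → '#'
  1110010 = 114  (range 97-122: lowercase, 114 - 97 = 17) → 'r'
  110011 = 51  (range 48-57: digits, 51 - 48 = 3) → '3'
= '#r3'


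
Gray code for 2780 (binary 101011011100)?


Binary: 101011011100
Gray code: G = B XOR (B >> 1)
B >> 1 = 010101101110
101011011100 XOR 010101101110:
  1 XOR 0 = 1
  0 XOR 1 = 1
  1 XOR 0 = 1
  0 XOR 1 = 1
  1 XOR 0 = 1
  1 XOR 1 = 0
  0 XOR 1 = 1
  1 XOR 0 = 1
  1 XOR 1 = 0
  1 XOR 1 = 0
  0 XOR 1 = 1
  0 XOR 0 = 0
= 111110110010


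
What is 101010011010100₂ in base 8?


Group into 3-bit groups: 101010011010100
  101 = 5
  010 = 2
  011 = 3
  010 = 2
  100 = 4
= 0o52324


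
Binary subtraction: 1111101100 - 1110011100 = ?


Align and subtract column by column (LSB to MSB, borrowing when needed):
  1111101100
- 1110011100
  ----------
  col 0: (0 - 0 borrow-in) - 0 → 0 - 0 = 0, borrow out 0
  col 1: (0 - 0 borrow-in) - 0 → 0 - 0 = 0, borrow out 0
  col 2: (1 - 0 borrow-in) - 1 → 1 - 1 = 0, borrow out 0
  col 3: (1 - 0 borrow-in) - 1 → 1 - 1 = 0, borrow out 0
  col 4: (0 - 0 borrow-in) - 1 → borrow from next column: (0+2) - 1 = 1, borrow out 1
  col 5: (1 - 1 borrow-in) - 0 → 0 - 0 = 0, borrow out 0
  col 6: (1 - 0 borrow-in) - 0 → 1 - 0 = 1, borrow out 0
  col 7: (1 - 0 borrow-in) - 1 → 1 - 1 = 0, borrow out 0
  col 8: (1 - 0 borrow-in) - 1 → 1 - 1 = 0, borrow out 0
  col 9: (1 - 0 borrow-in) - 1 → 1 - 1 = 0, borrow out 0
Reading bits MSB→LSB: 0001010000
Strip leading zeros: 1010000
= 1010000


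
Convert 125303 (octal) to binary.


Each octal digit → 3 binary bits:
  1 = 001
  2 = 010
  5 = 101
  3 = 011
  0 = 000
  3 = 011
Concatenate: 001 010 101 011 000 011
= 001010101011000011


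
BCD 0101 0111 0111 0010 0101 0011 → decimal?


Each 4-bit group → digit:
  0101 → 5
  0111 → 7
  0111 → 7
  0010 → 2
  0101 → 5
  0011 → 3
= 577253


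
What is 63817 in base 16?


Divide by 16 repeatedly:
63817 ÷ 16 = 3988 remainder 9 (9)
3988 ÷ 16 = 249 remainder 4 (4)
249 ÷ 16 = 15 remainder 9 (9)
15 ÷ 16 = 0 remainder 15 (F)
Reading remainders bottom-up:
= 0xF949


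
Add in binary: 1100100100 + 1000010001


Align and add column by column (LSB to MSB, carry propagating):
  01100100100
+ 01000010001
  -----------
  col 0: 0 + 1 + 0 (carry in) = 1 → bit 1, carry out 0
  col 1: 0 + 0 + 0 (carry in) = 0 → bit 0, carry out 0
  col 2: 1 + 0 + 0 (carry in) = 1 → bit 1, carry out 0
  col 3: 0 + 0 + 0 (carry in) = 0 → bit 0, carry out 0
  col 4: 0 + 1 + 0 (carry in) = 1 → bit 1, carry out 0
  col 5: 1 + 0 + 0 (carry in) = 1 → bit 1, carry out 0
  col 6: 0 + 0 + 0 (carry in) = 0 → bit 0, carry out 0
  col 7: 0 + 0 + 0 (carry in) = 0 → bit 0, carry out 0
  col 8: 1 + 0 + 0 (carry in) = 1 → bit 1, carry out 0
  col 9: 1 + 1 + 0 (carry in) = 2 → bit 0, carry out 1
  col 10: 0 + 0 + 1 (carry in) = 1 → bit 1, carry out 0
Reading bits MSB→LSB: 10100110101
Strip leading zeros: 10100110101
= 10100110101


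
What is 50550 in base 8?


Divide by 8 repeatedly:
50550 ÷ 8 = 6318 remainder 6
6318 ÷ 8 = 789 remainder 6
789 ÷ 8 = 98 remainder 5
98 ÷ 8 = 12 remainder 2
12 ÷ 8 = 1 remainder 4
1 ÷ 8 = 0 remainder 1
Reading remainders bottom-up:
= 0o142566


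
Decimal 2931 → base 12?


Divide by 12 repeatedly:
2931 ÷ 12 = 244 remainder 3
244 ÷ 12 = 20 remainder 4
20 ÷ 12 = 1 remainder 8
1 ÷ 12 = 0 remainder 1
Reading remainders bottom-up:
= 1843


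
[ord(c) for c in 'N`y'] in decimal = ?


String: 'N`y'  (3 characters)
Per-character ASCII lookup:
  'N': uppercase starts at 65: 'N' = 65 + 13 = 78
  '`': special character: '`' = 96
  'y': lowercase starts at 97: 'y' = 97 + 24 = 121
= 78 96 121


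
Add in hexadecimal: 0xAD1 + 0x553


Align and add column by column (LSB to MSB, each column mod 16 with carry):
  0AD1
+ 0553
  ----
  col 0: 1(1) + 3(3) + 0 (carry in) = 4 → 4(4), carry out 0
  col 1: D(13) + 5(5) + 0 (carry in) = 18 → 2(2), carry out 1
  col 2: A(10) + 5(5) + 1 (carry in) = 16 → 0(0), carry out 1
  col 3: 0(0) + 0(0) + 1 (carry in) = 1 → 1(1), carry out 0
Reading digits MSB→LSB: 1024
Strip leading zeros: 1024
= 0x1024


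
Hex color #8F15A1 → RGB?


Hex: #8F15A1
R = 8F₁₆ = 143
G = 15₁₆ = 21
B = A1₁₆ = 161
= RGB(143, 21, 161)


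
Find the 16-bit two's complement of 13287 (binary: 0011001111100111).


Original: 0011001111100111
Step 1 - Invert all bits: 1100110000011000
Step 2 - Add 1: 1100110000011000 + 1
= 1100110000011001 (represents -13287)


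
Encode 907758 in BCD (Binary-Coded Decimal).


Each digit → 4-bit binary:
  9 → 1001
  0 → 0000
  7 → 0111
  7 → 0111
  5 → 0101
  8 → 1000
= 1001 0000 0111 0111 0101 1000


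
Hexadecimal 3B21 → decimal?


Positional values:
Position 0: 1 × 16^0 = 1 × 1 = 1
Position 1: 2 × 16^1 = 2 × 16 = 32
Position 2: B × 16^2 = 11 × 256 = 2816
Position 3: 3 × 16^3 = 3 × 4096 = 12288
Sum = 1 + 32 + 2816 + 12288
= 15137


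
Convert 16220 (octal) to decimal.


Positional values:
Position 0: 0 × 8^0 = 0
Position 1: 2 × 8^1 = 16
Position 2: 2 × 8^2 = 128
Position 3: 6 × 8^3 = 3072
Position 4: 1 × 8^4 = 4096
Sum = 0 + 16 + 128 + 3072 + 4096
= 7312


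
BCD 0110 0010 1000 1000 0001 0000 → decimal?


Each 4-bit group → digit:
  0110 → 6
  0010 → 2
  1000 → 8
  1000 → 8
  0001 → 1
  0000 → 0
= 628810


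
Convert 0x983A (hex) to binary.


Each hex digit → 4 binary bits:
  9 = 1001
  8 = 1000
  3 = 0011
  A = 1010
Concatenate: 1001 1000 0011 1010
= 1001100000111010


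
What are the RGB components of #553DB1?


Hex: #553DB1
R = 55₁₆ = 85
G = 3D₁₆ = 61
B = B1₁₆ = 177
= RGB(85, 61, 177)


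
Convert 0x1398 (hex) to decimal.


Positional values:
Position 0: 8 × 16^0 = 8 × 1 = 8
Position 1: 9 × 16^1 = 9 × 16 = 144
Position 2: 3 × 16^2 = 3 × 256 = 768
Position 3: 1 × 16^3 = 1 × 4096 = 4096
Sum = 8 + 144 + 768 + 4096
= 5016


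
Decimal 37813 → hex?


Divide by 16 repeatedly:
37813 ÷ 16 = 2363 remainder 5 (5)
2363 ÷ 16 = 147 remainder 11 (B)
147 ÷ 16 = 9 remainder 3 (3)
9 ÷ 16 = 0 remainder 9 (9)
Reading remainders bottom-up:
= 0x93B5


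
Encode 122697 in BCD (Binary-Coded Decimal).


Each digit → 4-bit binary:
  1 → 0001
  2 → 0010
  2 → 0010
  6 → 0110
  9 → 1001
  7 → 0111
= 0001 0010 0010 0110 1001 0111


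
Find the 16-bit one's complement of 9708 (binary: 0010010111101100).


Original: 0010010111101100
Invert all bits:
  bit 0: 0 → 1
  bit 1: 0 → 1
  bit 2: 1 → 0
  bit 3: 0 → 1
  bit 4: 0 → 1
  bit 5: 1 → 0
  bit 6: 0 → 1
  bit 7: 1 → 0
  bit 8: 1 → 0
  bit 9: 1 → 0
  bit 10: 1 → 0
  bit 11: 0 → 1
  bit 12: 1 → 0
  bit 13: 1 → 0
  bit 14: 0 → 1
  bit 15: 0 → 1
= 1101101000010011


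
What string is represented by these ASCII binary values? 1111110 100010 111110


Codes (binary): 1111110 100010 111110
Per-code ASCII lookup:
  1111110 = 126  (special character) → '~'
  100010 = 34  (special character) → '"'
  111110 = 62  (special character) → '>'
= '~">'


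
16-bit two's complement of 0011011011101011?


Original: 0011011011101011
Step 1 - Invert all bits: 1100100100010100
Step 2 - Add 1: 1100100100010100 + 1
= 1100100100010101 (represents -14059)


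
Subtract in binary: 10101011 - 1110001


Align and subtract column by column (LSB to MSB, borrowing when needed):
  10101011
- 01110001
  --------
  col 0: (1 - 0 borrow-in) - 1 → 1 - 1 = 0, borrow out 0
  col 1: (1 - 0 borrow-in) - 0 → 1 - 0 = 1, borrow out 0
  col 2: (0 - 0 borrow-in) - 0 → 0 - 0 = 0, borrow out 0
  col 3: (1 - 0 borrow-in) - 0 → 1 - 0 = 1, borrow out 0
  col 4: (0 - 0 borrow-in) - 1 → borrow from next column: (0+2) - 1 = 1, borrow out 1
  col 5: (1 - 1 borrow-in) - 1 → borrow from next column: (0+2) - 1 = 1, borrow out 1
  col 6: (0 - 1 borrow-in) - 1 → borrow from next column: (-1+2) - 1 = 0, borrow out 1
  col 7: (1 - 1 borrow-in) - 0 → 0 - 0 = 0, borrow out 0
Reading bits MSB→LSB: 00111010
Strip leading zeros: 111010
= 111010


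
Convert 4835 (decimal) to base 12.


Divide by 12 repeatedly:
4835 ÷ 12 = 402 remainder 11
402 ÷ 12 = 33 remainder 6
33 ÷ 12 = 2 remainder 9
2 ÷ 12 = 0 remainder 2
Reading remainders bottom-up:
= 296B


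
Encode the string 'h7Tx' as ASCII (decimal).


String: 'h7Tx'  (4 characters)
Per-character ASCII lookup:
  'h': lowercase starts at 97: 'h' = 97 + 7 = 104
  '7': digits start at 48: '7' = 48 + 7 = 55
  'T': uppercase starts at 65: 'T' = 65 + 19 = 84
  'x': lowercase starts at 97: 'x' = 97 + 23 = 120
= 104 55 84 120


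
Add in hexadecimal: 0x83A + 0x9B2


Align and add column by column (LSB to MSB, each column mod 16 with carry):
  083A
+ 09B2
  ----
  col 0: A(10) + 2(2) + 0 (carry in) = 12 → C(12), carry out 0
  col 1: 3(3) + B(11) + 0 (carry in) = 14 → E(14), carry out 0
  col 2: 8(8) + 9(9) + 0 (carry in) = 17 → 1(1), carry out 1
  col 3: 0(0) + 0(0) + 1 (carry in) = 1 → 1(1), carry out 0
Reading digits MSB→LSB: 11EC
Strip leading zeros: 11EC
= 0x11EC


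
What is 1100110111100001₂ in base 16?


Group into 4-bit nibbles: 1100110111100001
  1100 = C
  1101 = D
  1110 = E
  0001 = 1
= 0xCDE1
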